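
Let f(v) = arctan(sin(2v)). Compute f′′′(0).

Plug the Maclaurin series of the inner function into that of the outer and collect terms.
The coefficient of v^3 in the expansion is -4, so f′′′(0) = 3! * (-4) = -24.

-24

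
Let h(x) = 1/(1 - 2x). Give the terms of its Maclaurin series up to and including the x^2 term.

4*x^2 + 2*x + 1

Compute the successive derivatives at the expansion point and divide by k!.
h(0) = 1
h′(0) = 2
h′′(0) = 8
Dividing each by k! gives the coefficients c_0, ..., c_2.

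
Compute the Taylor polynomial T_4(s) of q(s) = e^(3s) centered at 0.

Differentiate repeatedly and evaluate at the center.
[s^0] = 1;  [s^1] = 3;  [s^2] = 9/2;  [s^3] = 9/2;  [s^4] = 27/8.

27*s^4/8 + 9*s^3/2 + 9*s^2/2 + 3*s + 1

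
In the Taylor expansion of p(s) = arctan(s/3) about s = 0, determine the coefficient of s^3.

-1/81

Differentiate repeatedly and evaluate at the center.
[s^0] = 0;  [s^1] = 1/3;  [s^2] = 0;  [s^3] = -1/81.
So c_3 = p′′′(0)/3! = -1/81.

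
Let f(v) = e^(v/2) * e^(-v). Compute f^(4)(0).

1/16

Expand each factor separately, then convolve coefficients.
The coefficient of v^4 in the expansion is 1/384, so f^(4)(0) = 4! * (1/384) = 1/16.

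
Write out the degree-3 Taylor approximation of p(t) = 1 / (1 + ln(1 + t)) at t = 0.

-7*t^3/3 + 3*t^2/2 - t + 1

Write 1/(1+u) = 1 - u + u^2 - u^3 + ... and substitute the series for u.
p(0) = 1
p′(0) = -1
p′′(0) = 3
p′′′(0) = -14
Dividing each by k! gives the coefficients c_0, ..., c_3.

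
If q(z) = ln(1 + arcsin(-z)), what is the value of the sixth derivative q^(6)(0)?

-304

Substitute the inner expansion into the outer series and collect powers.
The coefficient of z^6 in the expansion is -19/45, so q^(6)(0) = 6! * (-19/45) = -304.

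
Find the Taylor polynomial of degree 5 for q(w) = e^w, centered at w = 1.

e*(w - 1)^5/120 + e*(w - 1)^4/24 + e*(w - 1)^3/6 + e*(w - 1)^2/2 + e*(w - 1) + e

q(1) = e
q′(1) = e
q′′(1) = e
q′′′(1) = e
q^(4)(1) = e
q^(5)(1) = e
Dividing each by k! gives the coefficients c_0, ..., c_5.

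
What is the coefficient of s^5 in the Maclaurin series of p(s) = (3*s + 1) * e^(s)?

Distribute the polynomial across the series and collect like powers.
p(0) = 1
p′(0) = 4
p′′(0) = 7
p′′′(0) = 10
p^(4)(0) = 13
p^(5)(0) = 16

2/15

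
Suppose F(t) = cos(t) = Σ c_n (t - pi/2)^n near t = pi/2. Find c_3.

1/6

Apply the Taylor formula c_k = f^(k)(a)/k!.
[(t - pi/2)^0] = 0;  [(t - pi/2)^1] = -1;  [(t - pi/2)^2] = 0;  [(t - pi/2)^3] = 1/6.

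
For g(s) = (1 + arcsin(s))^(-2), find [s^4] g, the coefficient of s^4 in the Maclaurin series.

Compose series: expand the inner function first, then feed it into the outer expansion.
[s^0] = 1;  [s^1] = -2;  [s^2] = 3;  [s^3] = -13/3;  [s^4] = 6.

6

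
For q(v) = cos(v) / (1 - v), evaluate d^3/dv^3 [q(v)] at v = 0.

Take the Cauchy product of the two expansions.
From the series, [v^3] q = 1/2; multiply by 3! = 6 to get 3.

3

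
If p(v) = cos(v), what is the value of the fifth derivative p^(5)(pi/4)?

Apply the Taylor formula c_k = f^(k)(a)/k!.
The coefficient of (v - pi/4)^5 in the expansion is -sqrt(2)/240, so p^(5)(pi/4) = 5! * (-sqrt(2)/240) = -sqrt(2)/2.

-sqrt(2)/2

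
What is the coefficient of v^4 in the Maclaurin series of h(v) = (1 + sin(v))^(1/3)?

-1/243

Let u equal the inner series; expand the outer function in u and truncate.
h(0) = 1
h′(0) = 1/3
h′′(0) = -2/9
h′′′(0) = 1/27
h^(4)(0) = -8/81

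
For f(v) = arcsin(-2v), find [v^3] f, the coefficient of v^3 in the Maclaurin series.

-4/3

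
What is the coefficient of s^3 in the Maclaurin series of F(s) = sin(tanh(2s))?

-4

Compose series: expand the inner function first, then feed it into the outer expansion.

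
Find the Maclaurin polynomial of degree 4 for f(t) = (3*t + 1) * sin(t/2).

Multiply each power in the prefactor through the base expansion.
f(0) = 0
f′(0) = 1/2
f′′(0) = 3
f′′′(0) = -1/8
f^(4)(0) = -3/2
Dividing each by k! gives the coefficients c_0, ..., c_4.

-t^4/16 - t^3/48 + 3*t^2/2 + t/2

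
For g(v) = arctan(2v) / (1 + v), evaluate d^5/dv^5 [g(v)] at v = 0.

Multiply the two series term by term and collect like powers.
The coefficient of v^5 in the expansion is 86/15, so g^(5)(0) = 5! * (86/15) = 688.

688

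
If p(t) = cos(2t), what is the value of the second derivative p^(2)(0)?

-4

Differentiate repeatedly and evaluate at the center.
From the series, [t^2] p = -2; multiply by 2! = 2 to get -4.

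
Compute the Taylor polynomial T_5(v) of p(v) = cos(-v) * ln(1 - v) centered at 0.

-3*v^5/40 + v^3/6 - v^2/2 - v

Multiply the two series term by term and collect like powers.
p(0) = 0
p′(0) = -1
p′′(0) = -1
p′′′(0) = 1
p^(4)(0) = 0
p^(5)(0) = -9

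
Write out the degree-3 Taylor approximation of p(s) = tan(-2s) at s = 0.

-8*s^3/3 - 2*s

Use the known series and substitute for the argument.
p(0) = 0
p′(0) = -2
p′′(0) = 0
p′′′(0) = -16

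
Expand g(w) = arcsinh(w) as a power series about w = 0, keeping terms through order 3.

-w^3/6 + w

g(0) = 0
g′(0) = 1
g′′(0) = 0
g′′′(0) = -1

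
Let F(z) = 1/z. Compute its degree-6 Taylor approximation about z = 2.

Use the known series and substitute for the argument.

(z - 2)^6/128 - (z - 2)^5/64 + (z - 2)^4/32 - (z - 2)^3/16 + (z - 2)^2/8 - (z - 2)/4 + 1/2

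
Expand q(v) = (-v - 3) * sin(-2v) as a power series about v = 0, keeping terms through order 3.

Distribute the polynomial across the series and collect like powers.
q(0) = 0
q′(0) = 6
q′′(0) = 4
q′′′(0) = -24

-4*v^3 + 2*v^2 + 6*v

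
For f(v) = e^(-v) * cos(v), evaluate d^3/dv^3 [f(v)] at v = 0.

2

Write out both Maclaurin series and multiply, keeping only the needed powers.
From the series, [v^3] f = 1/3; multiply by 3! = 6 to get 2.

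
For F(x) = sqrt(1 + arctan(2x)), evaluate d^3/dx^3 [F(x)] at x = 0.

-5

Compose series: expand the inner function first, then feed it into the outer expansion.
The coefficient of x^3 in the expansion is -5/6, so F′′′(0) = 3! * (-5/6) = -5.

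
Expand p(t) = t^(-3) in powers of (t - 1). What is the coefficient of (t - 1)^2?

Differentiate repeatedly and evaluate at the center.
p(1) = 1
p′(1) = -3
p′′(1) = 12
So c_2 = p′′(1)/2! = 6.

6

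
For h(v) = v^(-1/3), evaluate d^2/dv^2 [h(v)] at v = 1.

From the series, [(v - 1)^2] h = 2/9; multiply by 2! = 2 to get 4/9.

4/9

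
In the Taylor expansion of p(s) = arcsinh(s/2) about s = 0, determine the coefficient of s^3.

-1/48

p(0) = 0
p′(0) = 1/2
p′′(0) = 0
p′′′(0) = -1/8
So c_3 = p′′′(0)/3! = -1/48.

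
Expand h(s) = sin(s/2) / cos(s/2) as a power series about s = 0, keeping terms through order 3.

s^3/24 + s/2

Write the quotient as an unknown series and match coefficients against numerator = denominator · series.
h(0) = 0
h′(0) = 1/2
h′′(0) = 0
h′′′(0) = 1/4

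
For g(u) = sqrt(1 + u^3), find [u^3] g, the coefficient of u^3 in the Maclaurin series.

1/2

g(0) = 1
g′(0) = 0
g′′(0) = 0
g′′′(0) = 3
So c_3 = g′′′(0)/3! = 1/2.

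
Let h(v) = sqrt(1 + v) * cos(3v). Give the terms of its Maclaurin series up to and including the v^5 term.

367*v^5/256 + 499*v^4/128 - 35*v^3/16 - 37*v^2/8 + v/2 + 1

Multiply the two series term by term and collect like powers.
h(0) = 1
h′(0) = 1/2
h′′(0) = -37/4
h′′′(0) = -105/8
h^(4)(0) = 1497/16
h^(5)(0) = 5505/32
Dividing each by k! gives the coefficients c_0, ..., c_5.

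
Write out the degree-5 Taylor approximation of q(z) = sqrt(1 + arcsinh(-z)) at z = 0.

Plug the Maclaurin series of the inner function into that of the outer and collect terms.

-43*z^5/1280 + z^4/384 + z^3/48 - z^2/8 - z/2 + 1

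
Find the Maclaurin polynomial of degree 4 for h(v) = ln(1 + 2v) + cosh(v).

Expand each term separately and add.

-95*v^4/24 + 8*v^3/3 - 3*v^2/2 + 2*v + 1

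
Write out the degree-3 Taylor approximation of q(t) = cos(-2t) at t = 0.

1 - 2*t^2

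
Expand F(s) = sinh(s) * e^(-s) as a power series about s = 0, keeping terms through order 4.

Multiply the two series term by term and collect like powers.
F(0) = 0
F′(0) = 1
F′′(0) = -2
F′′′(0) = 4
F^(4)(0) = -8

-s^4/3 + 2*s^3/3 - s^2 + s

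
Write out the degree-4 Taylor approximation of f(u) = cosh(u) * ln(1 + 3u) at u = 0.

Write out both Maclaurin series and multiply, keeping only the needed powers.
f(0) = 0
f′(0) = 3
f′′(0) = -9
f′′′(0) = 63
f^(4)(0) = -540
Then c_k = f^(k)(0)/k! gives each Taylor coefficient.

-45*u^4/2 + 21*u^3/2 - 9*u^2/2 + 3*u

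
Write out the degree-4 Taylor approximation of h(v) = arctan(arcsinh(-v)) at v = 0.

v^3/2 - v

Compose series: expand the inner function first, then feed it into the outer expansion.
[v^0] = 0;  [v^1] = -1;  [v^2] = 0;  [v^3] = 1/2;  [v^4] = 0.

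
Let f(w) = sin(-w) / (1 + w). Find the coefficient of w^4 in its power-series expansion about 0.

5/6

Take the Cauchy product of the two expansions.
f(0) = 0
f′(0) = -1
f′′(0) = 2
f′′′(0) = -5
f^(4)(0) = 20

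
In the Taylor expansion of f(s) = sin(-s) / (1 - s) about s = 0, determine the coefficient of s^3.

Expand 1/(denominator) as a geometric series and multiply by the numerator's series.
f(0) = 0
f′(0) = -1
f′′(0) = -2
f′′′(0) = -5

-5/6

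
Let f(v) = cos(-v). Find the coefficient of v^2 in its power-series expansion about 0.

Use the known series and substitute for the argument.
[v^0] = 1;  [v^1] = 0;  [v^2] = -1/2.
So c_2 = f′′(0)/2! = -1/2.

-1/2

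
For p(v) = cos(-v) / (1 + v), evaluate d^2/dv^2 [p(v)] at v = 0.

1

Write out both Maclaurin series and multiply, keeping only the needed powers.
The coefficient of v^2 in the expansion is 1/2, so p′′(0) = 2! * (1/2) = 1.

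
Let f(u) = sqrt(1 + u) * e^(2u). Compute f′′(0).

Expand each factor separately, then convolve coefficients.
From the series, [u^2] f = 23/8; multiply by 2! = 2 to get 23/4.

23/4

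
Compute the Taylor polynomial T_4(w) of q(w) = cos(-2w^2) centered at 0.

1 - 2*w^4

Differentiate repeatedly and evaluate at the center.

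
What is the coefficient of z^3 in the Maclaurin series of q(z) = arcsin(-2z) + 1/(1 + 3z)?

-85/3

Combine the two series term by term.
q(0) = 1
q′(0) = -5
q′′(0) = 18
q′′′(0) = -170
So c_3 = q′′′(0)/3! = -85/3.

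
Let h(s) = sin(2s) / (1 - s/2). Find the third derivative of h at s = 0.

-5

Expand each factor separately, then convolve coefficients.
The coefficient of s^3 in the expansion is -5/6, so h′′′(0) = 3! * (-5/6) = -5.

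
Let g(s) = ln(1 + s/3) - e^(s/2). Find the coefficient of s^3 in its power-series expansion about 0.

Add the two expansions coefficient-wise.
So c_3 = g′′′(0)/3! = -11/1296.

-11/1296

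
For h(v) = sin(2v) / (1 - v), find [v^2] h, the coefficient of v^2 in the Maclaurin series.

2

Take the Cauchy product of the two expansions.
[v^0] = 0;  [v^1] = 2;  [v^2] = 2.
So c_2 = h′′(0)/2! = 2.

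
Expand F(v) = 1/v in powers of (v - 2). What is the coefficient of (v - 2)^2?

1/8

F(2) = 1/2
F′(2) = -1/4
F′′(2) = 1/4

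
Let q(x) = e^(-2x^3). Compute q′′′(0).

-12

The coefficient of x^3 in the expansion is -2, so q′′′(0) = 3! * (-2) = -12.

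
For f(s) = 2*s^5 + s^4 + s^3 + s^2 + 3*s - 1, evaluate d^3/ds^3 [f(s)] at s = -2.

438

From the series, [(s + 2)^3] f = 73; multiply by 3! = 6 to get 438.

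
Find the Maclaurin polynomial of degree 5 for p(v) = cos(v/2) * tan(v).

181*v^5/1920 + 5*v^3/24 + v

Take the Cauchy product of the two expansions.
[v^0] = 0;  [v^1] = 1;  [v^2] = 0;  [v^3] = 5/24;  [v^4] = 0;  [v^5] = 181/1920.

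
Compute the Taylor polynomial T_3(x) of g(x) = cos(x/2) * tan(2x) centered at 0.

29*x^3/12 + 2*x

Take the Cauchy product of the two expansions.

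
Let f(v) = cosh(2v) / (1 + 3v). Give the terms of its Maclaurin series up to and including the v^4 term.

299*v^4/3 - 33*v^3 + 11*v^2 - 3*v + 1

Expand each factor separately, then convolve coefficients.
f(0) = 1
f′(0) = -3
f′′(0) = 22
f′′′(0) = -198
f^(4)(0) = 2392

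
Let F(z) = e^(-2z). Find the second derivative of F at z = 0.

Differentiate repeatedly and evaluate at the center.
From the series, [z^2] F = 2; multiply by 2! = 2 to get 4.

4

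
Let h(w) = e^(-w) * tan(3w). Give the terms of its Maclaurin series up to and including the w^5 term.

1481*w^5/40 - 19*w^4/2 + 21*w^3/2 - 3*w^2 + 3*w

Take the Cauchy product of the two expansions.
h(0) = 0
h′(0) = 3
h′′(0) = -6
h′′′(0) = 63
h^(4)(0) = -228
h^(5)(0) = 4443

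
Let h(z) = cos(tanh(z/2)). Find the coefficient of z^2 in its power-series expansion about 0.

-1/8

Plug the Maclaurin series of the inner function into that of the outer and collect terms.
h(0) = 1
h′(0) = 0
h′′(0) = -1/4
So c_2 = h′′(0)/2! = -1/8.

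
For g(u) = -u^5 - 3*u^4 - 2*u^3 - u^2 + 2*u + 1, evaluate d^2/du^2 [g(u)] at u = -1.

-6

The coefficient of (u + 1)^2 in the expansion is -3, so g′′(-1) = 2! * (-3) = -6.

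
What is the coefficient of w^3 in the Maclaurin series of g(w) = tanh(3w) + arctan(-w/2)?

-215/24

Combine the two series term by term.
So c_3 = g′′′(0)/3! = -215/24.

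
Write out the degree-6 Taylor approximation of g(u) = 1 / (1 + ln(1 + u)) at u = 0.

3289*u^6/360 - 347*u^5/60 + 11*u^4/3 - 7*u^3/3 + 3*u^2/2 - u + 1

Write 1/(1+u) = 1 - u + u^2 - u^3 + ... and substitute the series for u.
g(0) = 1
g′(0) = -1
g′′(0) = 3
g′′′(0) = -14
g^(4)(0) = 88
g^(5)(0) = -694
g^(6)(0) = 6578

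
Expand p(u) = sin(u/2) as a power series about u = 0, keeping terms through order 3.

-u^3/48 + u/2

Compute the successive derivatives at the expansion point and divide by k!.
p(0) = 0
p′(0) = 1/2
p′′(0) = 0
p′′′(0) = -1/8
Then c_k = p^(k)(0)/k! gives each Taylor coefficient.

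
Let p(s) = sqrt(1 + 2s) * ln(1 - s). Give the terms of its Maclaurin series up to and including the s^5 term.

11*s^5/120 - 5*s^4/6 - s^3/3 - 3*s^2/2 - s

Multiply the two series term by term and collect like powers.
p(0) = 0
p′(0) = -1
p′′(0) = -3
p′′′(0) = -2
p^(4)(0) = -20
p^(5)(0) = 11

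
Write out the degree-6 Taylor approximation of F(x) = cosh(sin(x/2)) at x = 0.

-x^6/15360 - x^4/128 + x^2/8 + 1

Let u equal the inner series; expand the outer function in u and truncate.
F(0) = 1
F′(0) = 0
F′′(0) = 1/4
F′′′(0) = 0
F^(4)(0) = -3/16
F^(5)(0) = 0
F^(6)(0) = -3/64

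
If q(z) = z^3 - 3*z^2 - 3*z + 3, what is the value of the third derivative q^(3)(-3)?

The coefficient of (z + 3)^3 in the expansion is 1, so q′′′(-3) = 3! * (1) = 6.

6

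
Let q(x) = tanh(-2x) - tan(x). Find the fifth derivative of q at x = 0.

Combine the two series term by term.
From the series, [x^5] q = -22/5; multiply by 5! = 120 to get -528.

-528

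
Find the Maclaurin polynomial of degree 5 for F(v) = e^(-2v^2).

2*v^4 - 2*v^2 + 1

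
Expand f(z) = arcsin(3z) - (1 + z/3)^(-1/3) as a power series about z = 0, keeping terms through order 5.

Expand each term separately and add.
f(0) = -1
f′(0) = 28/9
f′′(0) = -4/81
f′′′(0) = 19711/729
f^(4)(0) = -280/6561
f^(5)(0) = 129143803/59049

129143803*z^5/7085880 - 35*z^4/19683 + 19711*z^3/4374 - 2*z^2/81 + 28*z/9 - 1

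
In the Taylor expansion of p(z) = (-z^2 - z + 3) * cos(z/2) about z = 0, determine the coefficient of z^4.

17/128

Distribute the polynomial across the series and collect like powers.
p(0) = 3
p′(0) = -1
p′′(0) = -11/4
p′′′(0) = 3/4
p^(4)(0) = 51/16
So c_4 = p^(4)(0)/4! = 17/128.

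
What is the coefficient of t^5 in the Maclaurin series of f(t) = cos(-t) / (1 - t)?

Write out both Maclaurin series and multiply, keeping only the needed powers.
[t^0] = 1;  [t^1] = 1;  [t^2] = 1/2;  [t^3] = 1/2;  [t^4] = 13/24;  [t^5] = 13/24.

13/24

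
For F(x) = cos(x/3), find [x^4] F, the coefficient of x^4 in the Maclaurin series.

1/1944

F(0) = 1
F′(0) = 0
F′′(0) = -1/9
F′′′(0) = 0
F^(4)(0) = 1/81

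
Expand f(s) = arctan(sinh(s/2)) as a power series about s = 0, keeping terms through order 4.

-s^3/48 + s/2

Plug the Maclaurin series of the inner function into that of the outer and collect terms.
[s^0] = 0;  [s^1] = 1/2;  [s^2] = 0;  [s^3] = -1/48;  [s^4] = 0.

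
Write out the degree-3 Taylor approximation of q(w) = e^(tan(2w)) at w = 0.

Substitute the inner expansion into the outer series and collect powers.
q(0) = 1
q′(0) = 2
q′′(0) = 4
q′′′(0) = 24
Then c_k = q^(k)(0)/k! gives each Taylor coefficient.

4*w^3 + 2*w^2 + 2*w + 1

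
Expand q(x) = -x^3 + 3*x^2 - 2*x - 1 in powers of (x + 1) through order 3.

[(x + 1)^0] = 5;  [(x + 1)^1] = -11;  [(x + 1)^2] = 6;  [(x + 1)^3] = -1.

-(x + 1)^3 + 6*(x + 1)^2 - 11*(x + 1) + 5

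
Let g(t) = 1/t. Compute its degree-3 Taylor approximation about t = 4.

g(4) = 1/4
g′(4) = -1/16
g′′(4) = 1/32
g′′′(4) = -3/128

-(t - 4)^3/256 + (t - 4)^2/64 - (t - 4)/16 + 1/4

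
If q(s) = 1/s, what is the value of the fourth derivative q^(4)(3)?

From the series, [(s - 3)^4] q = 1/243; multiply by 4! = 24 to get 8/81.

8/81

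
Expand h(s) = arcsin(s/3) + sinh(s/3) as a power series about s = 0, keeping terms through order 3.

s^3/81 + 2*s/3

Expand each term separately and add.
h(0) = 0
h′(0) = 2/3
h′′(0) = 0
h′′′(0) = 2/27
Then c_k = h^(k)(0)/k! gives each Taylor coefficient.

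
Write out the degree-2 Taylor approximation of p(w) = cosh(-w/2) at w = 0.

[w^0] = 1;  [w^1] = 0;  [w^2] = 1/8.

w^2/8 + 1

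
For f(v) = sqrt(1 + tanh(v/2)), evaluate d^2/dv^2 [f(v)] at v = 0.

Plug the Maclaurin series of the inner function into that of the outer and collect terms.
The coefficient of v^2 in the expansion is -1/32, so f′′(0) = 2! * (-1/32) = -1/16.

-1/16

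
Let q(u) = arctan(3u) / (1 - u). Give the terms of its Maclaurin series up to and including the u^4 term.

Write out both Maclaurin series and multiply, keeping only the needed powers.

-6*u^4 - 6*u^3 + 3*u^2 + 3*u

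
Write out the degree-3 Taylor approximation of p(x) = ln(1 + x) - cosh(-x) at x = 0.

x^3/3 - x^2 + x - 1

Combine the two series term by term.
p(0) = -1
p′(0) = 1
p′′(0) = -2
p′′′(0) = 2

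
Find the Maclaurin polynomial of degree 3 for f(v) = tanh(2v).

-8*v^3/3 + 2*v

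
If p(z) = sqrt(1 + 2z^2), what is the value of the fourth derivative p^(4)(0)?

-12

The coefficient of z^4 in the expansion is -1/2, so p^(4)(0) = 4! * (-1/2) = -12.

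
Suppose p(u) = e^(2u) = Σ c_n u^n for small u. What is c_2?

2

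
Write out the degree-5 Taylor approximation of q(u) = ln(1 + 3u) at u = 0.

Differentiate repeatedly and evaluate at the center.
[u^0] = 0;  [u^1] = 3;  [u^2] = -9/2;  [u^3] = 9;  [u^4] = -81/4;  [u^5] = 243/5.

243*u^5/5 - 81*u^4/4 + 9*u^3 - 9*u^2/2 + 3*u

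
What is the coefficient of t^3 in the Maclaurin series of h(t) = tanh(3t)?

[t^0] = 0;  [t^1] = 3;  [t^2] = 0;  [t^3] = -9.

-9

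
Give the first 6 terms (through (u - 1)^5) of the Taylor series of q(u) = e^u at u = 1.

e*(u - 1)^5/120 + e*(u - 1)^4/24 + e*(u - 1)^3/6 + e*(u - 1)^2/2 + e*(u - 1) + e

[(u - 1)^0] = e;  [(u - 1)^1] = e;  [(u - 1)^2] = e/2;  [(u - 1)^3] = e/6;  [(u - 1)^4] = e/24;  [(u - 1)^5] = e/120.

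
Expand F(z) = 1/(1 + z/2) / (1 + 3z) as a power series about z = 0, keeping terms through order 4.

Multiply the two series term by term and collect like powers.
[z^0] = 1;  [z^1] = -7/2;  [z^2] = 43/4;  [z^3] = -259/8;  [z^4] = 1555/16.

1555*z^4/16 - 259*z^3/8 + 43*z^2/4 - 7*z/2 + 1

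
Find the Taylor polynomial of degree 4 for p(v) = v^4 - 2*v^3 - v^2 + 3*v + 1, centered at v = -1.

(v + 1)^4 - 6*(v + 1)^3 + 11*(v + 1)^2 - 5*(v + 1)

Differentiate repeatedly and evaluate at the center.
p(-1) = 0
p′(-1) = -5
p′′(-1) = 22
p′′′(-1) = -36
p^(4)(-1) = 24
The Taylor polynomial is Σ p^(k)(-1)/k! · (v + 1)^k.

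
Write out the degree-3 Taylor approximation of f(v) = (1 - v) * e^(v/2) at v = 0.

-5*v^3/48 - 3*v^2/8 - v/2 + 1

Shift and add copies of the series according to the polynomial's terms.
[v^0] = 1;  [v^1] = -1/2;  [v^2] = -3/8;  [v^3] = -5/48.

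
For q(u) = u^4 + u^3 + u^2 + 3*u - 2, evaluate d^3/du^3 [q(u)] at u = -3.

-66

From the series, [(u + 3)^3] q = -11; multiply by 3! = 6 to get -66.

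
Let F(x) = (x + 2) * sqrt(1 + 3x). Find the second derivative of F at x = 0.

-3/2

Multiply each power in the prefactor through the base expansion.
The coefficient of x^2 in the expansion is -3/4, so F′′(0) = 2! * (-3/4) = -3/2.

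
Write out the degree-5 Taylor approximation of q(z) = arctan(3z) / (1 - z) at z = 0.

213*z^5/5 - 6*z^4 - 6*z^3 + 3*z^2 + 3*z

Take the Cauchy product of the two expansions.
q(0) = 0
q′(0) = 3
q′′(0) = 6
q′′′(0) = -36
q^(4)(0) = -144
q^(5)(0) = 5112
The Taylor polynomial is Σ q^(k)(0)/k! · z^k.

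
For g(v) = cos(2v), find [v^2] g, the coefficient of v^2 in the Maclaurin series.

c_2 = g′′(0)/2! = -2.

-2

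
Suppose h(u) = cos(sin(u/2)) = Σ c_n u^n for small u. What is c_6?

-37/46080

Plug the Maclaurin series of the inner function into that of the outer and collect terms.
h(0) = 1
h′(0) = 0
h′′(0) = -1/4
h′′′(0) = 0
h^(4)(0) = 5/16
h^(5)(0) = 0
h^(6)(0) = -37/64
So c_6 = h^(6)(0)/6! = -37/46080.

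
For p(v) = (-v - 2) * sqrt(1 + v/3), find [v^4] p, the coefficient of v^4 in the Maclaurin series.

-7/5184

Multiply each power in the prefactor through the base expansion.
p(0) = -2
p′(0) = -4/3
p′′(0) = -5/18
p′′′(0) = 1/18
p^(4)(0) = -7/216
So c_4 = p^(4)(0)/4! = -7/5184.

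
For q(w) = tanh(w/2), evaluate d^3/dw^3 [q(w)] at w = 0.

-1/4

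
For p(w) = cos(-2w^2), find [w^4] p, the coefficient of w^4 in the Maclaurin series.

-2

p(0) = 1
p′(0) = 0
p′′(0) = 0
p′′′(0) = 0
p^(4)(0) = -48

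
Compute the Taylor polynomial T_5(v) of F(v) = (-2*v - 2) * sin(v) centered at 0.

-v^5/60 + v^4/3 + v^3/3 - 2*v^2 - 2*v

Shift and add copies of the series according to the polynomial's terms.
F(0) = 0
F′(0) = -2
F′′(0) = -4
F′′′(0) = 2
F^(4)(0) = 8
F^(5)(0) = -2
The Taylor polynomial is Σ F^(k)(0)/k! · v^k.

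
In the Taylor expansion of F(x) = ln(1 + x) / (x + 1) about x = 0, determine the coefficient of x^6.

-49/20

Multiply the numerator's expansion by the denominator's geometric series.
F(0) = 0
F′(0) = 1
F′′(0) = -3
F′′′(0) = 11
F^(4)(0) = -50
F^(5)(0) = 274
F^(6)(0) = -1764
Dividing each by k! gives the coefficients c_0, ..., c_6.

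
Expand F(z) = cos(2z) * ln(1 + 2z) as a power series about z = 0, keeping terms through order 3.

-4*z^3/3 - 2*z^2 + 2*z

Multiply the two series term by term and collect like powers.
[z^0] = 0;  [z^1] = 2;  [z^2] = -2;  [z^3] = -4/3.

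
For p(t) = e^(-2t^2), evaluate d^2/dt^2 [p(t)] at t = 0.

-4

The coefficient of t^2 in the expansion is -2, so p′′(0) = 2! * (-2) = -4.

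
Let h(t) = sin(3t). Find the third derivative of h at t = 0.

Apply the Taylor formula c_k = f^(k)(a)/k!.
The coefficient of t^3 in the expansion is -9/2, so h′′′(0) = 3! * (-9/2) = -27.

-27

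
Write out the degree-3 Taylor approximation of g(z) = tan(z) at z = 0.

z^3/3 + z

Apply the Taylor formula c_k = f^(k)(a)/k!.
g(0) = 0
g′(0) = 1
g′′(0) = 0
g′′′(0) = 2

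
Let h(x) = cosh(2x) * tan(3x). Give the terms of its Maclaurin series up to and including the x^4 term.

Take the Cauchy product of the two expansions.
h(0) = 0
h′(0) = 3
h′′(0) = 0
h′′′(0) = 90
h^(4)(0) = 0
Dividing each by k! gives the coefficients c_0, ..., c_4.

15*x^3 + 3*x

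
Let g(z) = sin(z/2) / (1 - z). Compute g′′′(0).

Multiply the two series term by term and collect like powers.
The coefficient of z^3 in the expansion is 23/48, so g′′′(0) = 3! * (23/48) = 23/8.

23/8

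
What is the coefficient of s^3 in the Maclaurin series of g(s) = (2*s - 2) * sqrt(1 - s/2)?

-3/64

Distribute the polynomial across the series and collect like powers.
g(0) = -2
g′(0) = 5/2
g′′(0) = -7/8
g′′′(0) = -9/32
So c_3 = g′′′(0)/3! = -3/64.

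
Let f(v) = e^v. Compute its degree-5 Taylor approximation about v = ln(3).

(v - ln(3))^5/40 + (v - ln(3))^4/8 + (v - ln(3))^3/2 + 3*(v - ln(3))^2/2 + 3*(v - ln(3)) + 3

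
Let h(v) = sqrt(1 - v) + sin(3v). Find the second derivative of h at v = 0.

-1/4

Add the two expansions coefficient-wise.
From the series, [v^2] h = -1/8; multiply by 2! = 2 to get -1/4.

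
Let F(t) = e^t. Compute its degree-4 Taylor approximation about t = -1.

(t + 1)^4*e^(-1)/24 + (t + 1)^3*e^(-1)/6 + (t + 1)^2*e^(-1)/2 + (t + 1)*e^(-1) + e^(-1)

F(-1) = e^(-1)
F′(-1) = e^(-1)
F′′(-1) = e^(-1)
F′′′(-1) = e^(-1)
F^(4)(-1) = e^(-1)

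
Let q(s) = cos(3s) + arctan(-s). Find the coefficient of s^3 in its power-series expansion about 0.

Add the two expansions coefficient-wise.
q(0) = 1
q′(0) = -1
q′′(0) = -9
q′′′(0) = 2
So c_3 = q′′′(0)/3! = 1/3.

1/3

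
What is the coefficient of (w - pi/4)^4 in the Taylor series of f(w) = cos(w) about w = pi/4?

sqrt(2)/48

f(pi/4) = sqrt(2)/2
f′(pi/4) = -sqrt(2)/2
f′′(pi/4) = -sqrt(2)/2
f′′′(pi/4) = sqrt(2)/2
f^(4)(pi/4) = sqrt(2)/2
So c_4 = f^(4)(pi/4)/4! = sqrt(2)/48.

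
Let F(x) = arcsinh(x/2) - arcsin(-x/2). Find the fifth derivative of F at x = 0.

Expand each term separately and add.
The coefficient of x^5 in the expansion is 3/640, so F^(5)(0) = 5! * (3/640) = 9/16.

9/16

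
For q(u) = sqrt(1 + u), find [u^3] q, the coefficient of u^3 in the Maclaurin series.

c_3 = q′′′(0)/3! = 1/16.

1/16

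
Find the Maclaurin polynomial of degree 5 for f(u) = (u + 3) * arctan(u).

Shift and add copies of the series according to the polynomial's terms.
[u^0] = 0;  [u^1] = 3;  [u^2] = 1;  [u^3] = -1;  [u^4] = -1/3;  [u^5] = 3/5.

3*u^5/5 - u^4/3 - u^3 + u^2 + 3*u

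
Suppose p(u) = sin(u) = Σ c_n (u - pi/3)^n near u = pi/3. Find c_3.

-1/12

[(u - pi/3)^0] = sqrt(3)/2;  [(u - pi/3)^1] = 1/2;  [(u - pi/3)^2] = -sqrt(3)/4;  [(u - pi/3)^3] = -1/12.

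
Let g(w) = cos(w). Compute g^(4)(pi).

-1

From the series, [(w - pi)^4] g = -1/24; multiply by 4! = 24 to get -1.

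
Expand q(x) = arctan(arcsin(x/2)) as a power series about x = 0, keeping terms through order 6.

Compose series: expand the inner function first, then feed it into the outer expansion.

13*x^5/3840 - x^3/48 + x/2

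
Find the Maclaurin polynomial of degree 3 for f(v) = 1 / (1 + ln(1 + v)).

-7*v^3/3 + 3*v^2/2 - v + 1

Write 1/(1+u) = 1 - u + u^2 - u^3 + ... and substitute the series for u.
f(0) = 1
f′(0) = -1
f′′(0) = 3
f′′′(0) = -14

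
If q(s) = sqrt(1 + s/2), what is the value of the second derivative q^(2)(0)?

-1/16

From the series, [s^2] q = -1/32; multiply by 2! = 2 to get -1/16.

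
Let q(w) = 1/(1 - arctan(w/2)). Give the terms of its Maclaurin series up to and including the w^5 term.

Plug the Maclaurin series of the inner function into that of the outer and collect terms.

w^5/160 + w^4/48 + w^3/12 + w^2/4 + w/2 + 1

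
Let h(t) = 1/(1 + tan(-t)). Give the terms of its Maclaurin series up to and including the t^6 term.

Let u equal the inner series; expand the outer function in u and truncate.
[t^0] = 1;  [t^1] = 1;  [t^2] = 1;  [t^3] = 4/3;  [t^4] = 5/3;  [t^5] = 32/15;  [t^6] = 122/45.

122*t^6/45 + 32*t^5/15 + 5*t^4/3 + 4*t^3/3 + t^2 + t + 1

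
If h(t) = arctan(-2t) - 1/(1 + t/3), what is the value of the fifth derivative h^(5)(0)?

-62168/81

Expand each term separately and add.
From the series, [t^5] h = -7771/1215; multiply by 5! = 120 to get -62168/81.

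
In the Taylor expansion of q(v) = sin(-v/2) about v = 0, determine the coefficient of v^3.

1/48

q(0) = 0
q′(0) = -1/2
q′′(0) = 0
q′′′(0) = 1/8
So c_3 = q′′′(0)/3! = 1/48.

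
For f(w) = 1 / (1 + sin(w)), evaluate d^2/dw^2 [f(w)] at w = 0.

2

Use the geometric series for the reciprocal, then substitute.
From the series, [w^2] f = 1; multiply by 2! = 2 to get 2.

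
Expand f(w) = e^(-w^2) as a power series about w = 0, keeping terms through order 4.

Differentiate repeatedly and evaluate at the center.
[w^0] = 1;  [w^1] = 0;  [w^2] = -1;  [w^3] = 0;  [w^4] = 1/2.

w^4/2 - w^2 + 1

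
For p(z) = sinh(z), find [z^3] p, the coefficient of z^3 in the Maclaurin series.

c_3 = p′′′(0)/3! = 1/6.

1/6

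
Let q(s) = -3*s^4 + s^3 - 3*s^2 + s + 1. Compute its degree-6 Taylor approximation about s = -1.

-3*(s + 1)^4 + 13*(s + 1)^3 - 24*(s + 1)^2 + 22*(s + 1) - 7

Compute the successive derivatives at the expansion point and divide by k!.
[(s + 1)^0] = -7;  [(s + 1)^1] = 22;  [(s + 1)^2] = -24;  [(s + 1)^3] = 13;  [(s + 1)^4] = -3;  [(s + 1)^5] = 0;  [(s + 1)^6] = 0.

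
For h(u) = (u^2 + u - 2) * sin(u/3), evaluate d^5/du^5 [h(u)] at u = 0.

Shift and add copies of the series according to the polynomial's terms.
The coefficient of u^5 in the expansion is -91/14580, so h^(5)(0) = 5! * (-91/14580) = -182/243.

-182/243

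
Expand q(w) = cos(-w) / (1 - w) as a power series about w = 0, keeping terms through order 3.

w^3/2 + w^2/2 + w + 1

Write out both Maclaurin series and multiply, keeping only the needed powers.
q(0) = 1
q′(0) = 1
q′′(0) = 1
q′′′(0) = 3
Then c_k = q^(k)(0)/k! gives each Taylor coefficient.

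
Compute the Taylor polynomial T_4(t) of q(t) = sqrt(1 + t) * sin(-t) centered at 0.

Expand each factor separately, then convolve coefficients.
q(0) = 0
q′(0) = -1
q′′(0) = -1
q′′′(0) = 7/4
q^(4)(0) = 1/2
Dividing each by k! gives the coefficients c_0, ..., c_4.

t^4/48 + 7*t^3/24 - t^2/2 - t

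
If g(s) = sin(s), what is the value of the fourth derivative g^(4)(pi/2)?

The coefficient of (s - pi/2)^4 in the expansion is 1/24, so g^(4)(pi/2) = 4! * (1/24) = 1.

1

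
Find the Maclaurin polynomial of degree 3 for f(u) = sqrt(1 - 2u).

f(0) = 1
f′(0) = -1
f′′(0) = -1
f′′′(0) = -3
The Taylor polynomial is Σ f^(k)(0)/k! · u^k.

-u^3/2 - u^2/2 - u + 1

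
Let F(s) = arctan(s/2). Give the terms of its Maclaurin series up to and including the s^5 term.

Use the known series and substitute for the argument.
F(0) = 0
F′(0) = 1/2
F′′(0) = 0
F′′′(0) = -1/4
F^(4)(0) = 0
F^(5)(0) = 3/4

s^5/160 - s^3/24 + s/2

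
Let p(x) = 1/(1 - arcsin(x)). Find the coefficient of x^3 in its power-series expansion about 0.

7/6

Substitute the inner expansion into the outer series and collect powers.
p(0) = 1
p′(0) = 1
p′′(0) = 2
p′′′(0) = 7
Dividing each by k! gives the coefficients c_0, ..., c_3.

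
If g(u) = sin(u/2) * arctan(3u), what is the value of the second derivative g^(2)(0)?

3

Write out both Maclaurin series and multiply, keeping only the needed powers.
The coefficient of u^2 in the expansion is 3/2, so g′′(0) = 2! * (3/2) = 3.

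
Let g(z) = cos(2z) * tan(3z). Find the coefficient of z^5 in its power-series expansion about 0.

Expand each factor separately, then convolve coefficients.
[z^0] = 0;  [z^1] = 3;  [z^2] = 0;  [z^3] = 3;  [z^4] = 0;  [z^5] = 82/5.

82/5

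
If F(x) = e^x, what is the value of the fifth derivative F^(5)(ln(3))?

Differentiate repeatedly and evaluate at the center.
The coefficient of (x - ln(3))^5 in the expansion is 1/40, so F^(5)(ln(3)) = 5! * (1/40) = 3.

3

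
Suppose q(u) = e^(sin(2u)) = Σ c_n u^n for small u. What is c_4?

-2

Plug the Maclaurin series of the inner function into that of the outer and collect terms.
[u^0] = 1;  [u^1] = 2;  [u^2] = 2;  [u^3] = 0;  [u^4] = -2.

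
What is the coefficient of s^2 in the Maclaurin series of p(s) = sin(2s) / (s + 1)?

Expand 1/(denominator) as a geometric series and multiply by the numerator's series.
p(0) = 0
p′(0) = 2
p′′(0) = -4
So c_2 = p′′(0)/2! = -2.

-2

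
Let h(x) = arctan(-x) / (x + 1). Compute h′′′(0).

Use 1/(1 - r) = Σ r^k on the denominator, then take the Cauchy product.
The coefficient of x^3 in the expansion is -2/3, so h′′′(0) = 3! * (-2/3) = -4.

-4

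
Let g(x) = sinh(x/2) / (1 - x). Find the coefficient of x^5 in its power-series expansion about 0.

667/1280

Write out both Maclaurin series and multiply, keeping only the needed powers.
g(0) = 0
g′(0) = 1/2
g′′(0) = 1
g′′′(0) = 25/8
g^(4)(0) = 25/2
g^(5)(0) = 2001/32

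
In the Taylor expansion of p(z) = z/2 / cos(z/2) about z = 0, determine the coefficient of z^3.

1/16

Divide the numerator series by the denominator series (power-series long division).
p(0) = 0
p′(0) = 1/2
p′′(0) = 0
p′′′(0) = 3/8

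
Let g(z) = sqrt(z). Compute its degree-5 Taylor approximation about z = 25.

7*(z - 25)^5/500000000 - (z - 25)^4/2000000 + (z - 25)^3/50000 - (z - 25)^2/1000 + (z - 25)/10 + 5

g(25) = 5
g′(25) = 1/10
g′′(25) = -1/500
g′′′(25) = 3/25000
g^(4)(25) = -3/250000
g^(5)(25) = 21/12500000
Then c_k = g^(k)(25)/k! gives each Taylor coefficient.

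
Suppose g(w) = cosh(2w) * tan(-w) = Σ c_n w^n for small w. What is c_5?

Write out both Maclaurin series and multiply, keeping only the needed powers.
g(0) = 0
g′(0) = -1
g′′(0) = 0
g′′′(0) = -14
g^(4)(0) = 0
g^(5)(0) = -176
So c_5 = g^(5)(0)/5! = -22/15.

-22/15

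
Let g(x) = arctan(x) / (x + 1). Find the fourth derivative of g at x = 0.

-16

Use 1/(1 - r) = Σ r^k on the denominator, then take the Cauchy product.
The coefficient of x^4 in the expansion is -2/3, so g^(4)(0) = 4! * (-2/3) = -16.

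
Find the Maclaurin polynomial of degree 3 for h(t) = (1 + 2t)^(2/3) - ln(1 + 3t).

-697*t^3/81 + 73*t^2/18 - 5*t/3 + 1

Combine the two series term by term.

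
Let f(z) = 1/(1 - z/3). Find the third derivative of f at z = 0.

2/9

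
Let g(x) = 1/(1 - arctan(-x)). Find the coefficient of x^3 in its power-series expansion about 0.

-2/3

Substitute the inner expansion into the outer series and collect powers.
So c_3 = g′′′(0)/3! = -2/3.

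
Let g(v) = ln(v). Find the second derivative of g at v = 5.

-1/25

The coefficient of (v - 5)^2 in the expansion is -1/50, so g′′(5) = 2! * (-1/50) = -1/25.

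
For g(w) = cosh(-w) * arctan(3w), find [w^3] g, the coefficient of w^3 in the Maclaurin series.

-15/2

Expand each factor separately, then convolve coefficients.
So c_3 = g′′′(0)/3! = -15/2.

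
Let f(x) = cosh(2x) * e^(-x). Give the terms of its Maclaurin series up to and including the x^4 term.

Take the Cauchy product of the two expansions.

41*x^4/24 - 13*x^3/6 + 5*x^2/2 - x + 1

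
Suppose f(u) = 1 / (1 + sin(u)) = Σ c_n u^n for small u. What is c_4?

Expand as Σ (-1)^k u^k with u equal to the inner function's series.
f(0) = 1
f′(0) = -1
f′′(0) = 2
f′′′(0) = -5
f^(4)(0) = 16
So c_4 = f^(4)(0)/4! = 2/3.

2/3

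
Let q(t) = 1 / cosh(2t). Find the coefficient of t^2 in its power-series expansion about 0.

-2

Write the quotient as an unknown series and match coefficients against numerator = denominator · series.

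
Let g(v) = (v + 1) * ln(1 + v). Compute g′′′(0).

-1

Distribute the polynomial across the series and collect like powers.
From the series, [v^3] g = -1/6; multiply by 3! = 6 to get -1.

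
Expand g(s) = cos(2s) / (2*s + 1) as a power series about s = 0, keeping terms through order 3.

-4*s^3 + 2*s^2 - 2*s + 1

Expand 1/(denominator) as a geometric series and multiply by the numerator's series.
g(0) = 1
g′(0) = -2
g′′(0) = 4
g′′′(0) = -24
Then c_k = g^(k)(0)/k! gives each Taylor coefficient.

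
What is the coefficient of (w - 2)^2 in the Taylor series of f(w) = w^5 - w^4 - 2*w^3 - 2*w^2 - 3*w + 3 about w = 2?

[(w - 2)^0] = -11;  [(w - 2)^1] = 13;  [(w - 2)^2] = 42.

42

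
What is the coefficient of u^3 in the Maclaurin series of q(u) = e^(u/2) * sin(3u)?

-33/8

Write out both Maclaurin series and multiply, keeping only the needed powers.
So c_3 = q′′′(0)/3! = -33/8.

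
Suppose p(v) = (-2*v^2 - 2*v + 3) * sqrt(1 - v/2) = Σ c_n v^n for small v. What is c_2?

-51/32

Shift and add copies of the series according to the polynomial's terms.
p(0) = 3
p′(0) = -11/4
p′′(0) = -51/16
So c_2 = p′′(0)/2! = -51/32.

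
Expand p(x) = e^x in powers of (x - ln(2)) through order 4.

[(x - ln(2))^0] = 2;  [(x - ln(2))^1] = 2;  [(x - ln(2))^2] = 1;  [(x - ln(2))^3] = 1/3;  [(x - ln(2))^4] = 1/12.

(x - ln(2))^4/12 + (x - ln(2))^3/3 + (x - ln(2))^2 + 2*(x - ln(2)) + 2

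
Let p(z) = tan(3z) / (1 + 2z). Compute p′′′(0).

Write out both Maclaurin series and multiply, keeping only the needed powers.
From the series, [z^3] p = 21; multiply by 3! = 6 to get 126.

126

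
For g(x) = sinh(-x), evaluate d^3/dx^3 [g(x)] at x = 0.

Apply the Taylor formula c_k = f^(k)(a)/k!.
From the series, [x^3] g = -1/6; multiply by 3! = 6 to get -1.

-1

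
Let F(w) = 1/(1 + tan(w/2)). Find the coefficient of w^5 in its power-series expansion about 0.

Plug the Maclaurin series of the inner function into that of the outer and collect terms.
[w^0] = 1;  [w^1] = -1/2;  [w^2] = 1/4;  [w^3] = -1/6;  [w^4] = 5/48;  [w^5] = -1/15.

-1/15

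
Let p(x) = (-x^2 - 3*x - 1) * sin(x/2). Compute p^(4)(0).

3/2

Distribute the polynomial across the series and collect like powers.
From the series, [x^4] p = 1/16; multiply by 4! = 24 to get 3/2.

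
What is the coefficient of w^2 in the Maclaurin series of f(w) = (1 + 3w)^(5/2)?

f(0) = 1
f′(0) = 15/2
f′′(0) = 135/4
Then c_k = f^(k)(0)/k! gives each Taylor coefficient.

135/8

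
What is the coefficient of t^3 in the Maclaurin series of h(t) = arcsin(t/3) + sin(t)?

Add the two expansions coefficient-wise.
h(0) = 0
h′(0) = 4/3
h′′(0) = 0
h′′′(0) = -26/27

-13/81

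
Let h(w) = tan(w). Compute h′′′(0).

2

The coefficient of w^3 in the expansion is 1/3, so h′′′(0) = 3! * (1/3) = 2.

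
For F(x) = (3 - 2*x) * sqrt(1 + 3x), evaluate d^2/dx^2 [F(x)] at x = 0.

Distribute the polynomial across the series and collect like powers.
The coefficient of x^2 in the expansion is -51/8, so F′′(0) = 2! * (-51/8) = -51/4.

-51/4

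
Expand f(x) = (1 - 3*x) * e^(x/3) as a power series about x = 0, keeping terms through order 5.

-11*x^5/7290 - 35*x^4/1944 - 13*x^3/81 - 17*x^2/18 - 8*x/3 + 1

Shift and add copies of the series according to the polynomial's terms.
[x^0] = 1;  [x^1] = -8/3;  [x^2] = -17/18;  [x^3] = -13/81;  [x^4] = -35/1944;  [x^5] = -11/7290.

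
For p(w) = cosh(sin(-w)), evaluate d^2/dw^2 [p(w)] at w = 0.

Compose series: expand the inner function first, then feed it into the outer expansion.
The coefficient of w^2 in the expansion is 1/2, so p′′(0) = 2! * (1/2) = 1.

1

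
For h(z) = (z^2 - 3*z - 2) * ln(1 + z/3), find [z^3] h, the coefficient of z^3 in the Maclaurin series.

Multiply each power in the prefactor through the base expansion.
h(0) = 0
h′(0) = -2/3
h′′(0) = -16/9
h′′′(0) = 77/27
So c_3 = h′′′(0)/3! = 77/162.

77/162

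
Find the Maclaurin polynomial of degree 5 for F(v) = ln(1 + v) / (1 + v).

137*v^5/60 - 25*v^4/12 + 11*v^3/6 - 3*v^2/2 + v

Multiply the two series term by term and collect like powers.
[v^0] = 0;  [v^1] = 1;  [v^2] = -3/2;  [v^3] = 11/6;  [v^4] = -25/12;  [v^5] = 137/60.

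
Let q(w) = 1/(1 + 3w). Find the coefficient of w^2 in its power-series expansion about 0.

q(0) = 1
q′(0) = -3
q′′(0) = 18

9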